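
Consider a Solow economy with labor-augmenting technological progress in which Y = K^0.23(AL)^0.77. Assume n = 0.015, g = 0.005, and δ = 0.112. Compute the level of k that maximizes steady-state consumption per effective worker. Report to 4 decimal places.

Break-even investment rate: n + g + δ = 0.015 + 0.005 + 0.112 = 0.132.
Golden rule sets MPK = n+g+δ: 0.23·k^(0.23−1) = 0.132, so k_gold = (0.23/0.132)^(1/0.77) ≈ 2.0568.

k_gold ≈ 2.0568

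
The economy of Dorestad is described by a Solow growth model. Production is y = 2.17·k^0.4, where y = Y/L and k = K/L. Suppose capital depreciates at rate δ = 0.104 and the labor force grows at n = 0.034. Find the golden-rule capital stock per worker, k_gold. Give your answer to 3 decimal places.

n + δ = 0.034 + 0.104 = 0.138.
Maximizing c = f(k) − (n+δ)·k gives f'(k) = n+δ, i.e. 0.4·2.17·k^(0.4−1) = 0.138, so k_gold = (0.4·2.17/0.138)^(1/0.6) ≈ 21.4322.

k_gold ≈ 21.432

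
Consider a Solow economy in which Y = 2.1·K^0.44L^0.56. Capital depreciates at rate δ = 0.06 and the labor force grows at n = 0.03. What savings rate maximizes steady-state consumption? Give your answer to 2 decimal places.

s_gold = 0.44

Capital per worker breaks even when investment replaces (n + δ)·k; here n + δ = 0.09.
At the golden rule MPK = n+δ, and in any Cobb-Douglas steady state s = (n+δ)·k/y = MPK·k/y = capital's share 0.44.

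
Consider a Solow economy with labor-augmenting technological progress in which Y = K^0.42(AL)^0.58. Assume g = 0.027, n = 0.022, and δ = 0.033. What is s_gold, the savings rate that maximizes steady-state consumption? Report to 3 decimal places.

n + g + δ = 0.022 + 0.027 + 0.033 = 0.082.
At the golden rule MPK = n+g+δ, and in any Cobb-Douglas steady state s = (n+g+δ)·k/y = MPK·k/y = capital's share 0.42.

s_gold = 0.420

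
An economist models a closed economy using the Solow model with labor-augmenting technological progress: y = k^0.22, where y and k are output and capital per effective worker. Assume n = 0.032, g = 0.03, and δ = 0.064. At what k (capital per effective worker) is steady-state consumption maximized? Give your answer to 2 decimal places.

The effective depreciation rate is n + g + δ = 0.032 + 0.03 + 0.064 = 0.126.
Golden rule sets MPK = n+g+δ: 0.22·k^(0.22−1) = 0.126, so k_gold = (0.22/0.126)^(1/0.78) ≈ 2.0433.

k_gold ≈ 2.04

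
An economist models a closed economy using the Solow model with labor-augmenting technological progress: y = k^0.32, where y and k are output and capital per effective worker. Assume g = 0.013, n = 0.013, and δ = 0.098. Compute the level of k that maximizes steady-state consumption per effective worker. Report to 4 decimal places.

n + g + δ = 0.013 + 0.013 + 0.098 = 0.124.
Maximizing c = f(k) − (n+g+δ)·k gives f'(k) = n+g+δ, i.e. 0.32·k^(0.32−1) = 0.124, so k_gold = (0.32/0.124)^(1/0.68) ≈ 4.0316.

k_gold ≈ 4.0316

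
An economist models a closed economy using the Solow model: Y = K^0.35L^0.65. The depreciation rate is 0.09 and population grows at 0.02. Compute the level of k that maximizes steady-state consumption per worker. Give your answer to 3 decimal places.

n + δ = 0.02 + 0.09 = 0.11.
Setting f'(k) = n+δ gives 0.35·k^(0.35−1) = 0.11, hence k_gold = (0.35/0.11)^(1/0.65) ≈ 5.9340.

k_gold ≈ 5.934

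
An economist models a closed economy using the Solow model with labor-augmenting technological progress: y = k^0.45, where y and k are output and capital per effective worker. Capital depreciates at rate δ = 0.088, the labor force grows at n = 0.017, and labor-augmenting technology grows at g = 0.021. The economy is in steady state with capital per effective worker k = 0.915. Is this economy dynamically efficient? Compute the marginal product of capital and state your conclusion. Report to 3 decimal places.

Break-even investment rate: n + g + δ = 0.017 + 0.021 + 0.088 = 0.126.
MPK = 0.45·k^(0.45−1) = 0.45·0.915^(-0.55) ≈ 0.4725.
MPK > 0.126, so the economy is dynamically efficient (under-saving).

dynamically efficient; MPK ≈ 0.473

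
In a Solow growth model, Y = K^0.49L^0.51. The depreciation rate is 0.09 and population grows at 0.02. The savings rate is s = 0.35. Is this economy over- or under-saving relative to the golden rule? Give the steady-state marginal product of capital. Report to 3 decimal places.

under-saving; MPK ≈ 0.154

n + δ = 0.02 + 0.09 = 0.11.
Steady-state k*: s·k^0.49 = 0.11·k gives k* = (0.35/0.11)^(1/0.51) ≈ 9.6747.
MPK = 0.49·9.6747^(-0.51) ≈ 0.1540.
MPK > n+δ = 0.11, so the economy is dynamically efficient (under-saving).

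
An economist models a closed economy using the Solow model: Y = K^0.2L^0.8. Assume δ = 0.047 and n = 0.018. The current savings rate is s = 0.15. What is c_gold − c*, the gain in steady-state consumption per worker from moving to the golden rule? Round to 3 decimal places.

Δc ≈ 0.012

Capital per worker breaks even when investment replaces (n + δ)·k; here n + δ = 0.065.
Current steady state (s = 0.15): k* = (0.15/0.065)^(1/0.8) ≈ 2.8443, y* = 2.8443^0.2 ≈ 1.2325, c* = (1−0.15)·1.2325 ≈ 1.0476.
Setting f'(k) = n+δ gives 0.2·k^(0.2−1) = 0.065, hence k_gold = (0.2/0.065)^(1/0.8) ≈ 4.0752.
y_gold = 4.0752^0.2 ≈ 1.3244, c_gold = y_gold − 0.065·k_gold ≈ 1.0595.
Gain: Δc = 1.0595 − 1.0476 ≈ 0.0119.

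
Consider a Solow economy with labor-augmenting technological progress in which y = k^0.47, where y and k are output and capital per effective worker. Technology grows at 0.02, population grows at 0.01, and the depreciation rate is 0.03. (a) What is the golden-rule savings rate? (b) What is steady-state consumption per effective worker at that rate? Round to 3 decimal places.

(a) s_gold = 0.470; (b) c_gold ≈ 3.289

Break-even investment rate: n + g + δ = 0.01 + 0.02 + 0.03 = 0.06.
For Cobb-Douglas, s_gold equals capital's share: s_gold = 0.47.
Maximizing c = f(k) − (n+g+δ)·k gives f'(k) = n+g+δ, i.e. 0.47·k^(0.47−1) = 0.06, so k_gold = (0.47/0.06)^(1/0.53) ≈ 48.6062.
y_gold = 48.6062^0.47 ≈ 6.2050; c_gold = (1−0.47)·y_gold ≈ 3.2887.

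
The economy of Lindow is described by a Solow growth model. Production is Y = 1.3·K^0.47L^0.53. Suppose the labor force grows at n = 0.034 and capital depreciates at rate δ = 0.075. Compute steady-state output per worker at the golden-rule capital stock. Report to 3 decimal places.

y_gold ≈ 5.995

The effective depreciation rate is n + δ = 0.034 + 0.075 = 0.109.
Golden rule sets MPK = n+δ: 0.47·1.3·k^(0.47−1) = 0.109, so k_gold = (0.47·1.3/0.109)^(1/0.53) ≈ 25.8512.
Output: y_gold = 1.3·k_gold^0.47 = 1.3·25.8512^0.47 ≈ 5.9953.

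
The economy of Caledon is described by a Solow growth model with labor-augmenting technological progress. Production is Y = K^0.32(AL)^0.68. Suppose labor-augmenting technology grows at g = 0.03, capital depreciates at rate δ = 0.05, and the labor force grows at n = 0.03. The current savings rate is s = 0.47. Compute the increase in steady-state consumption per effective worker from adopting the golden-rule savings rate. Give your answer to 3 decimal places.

Break-even investment rate: n + g + δ = 0.03 + 0.03 + 0.05 = 0.11.
Current steady state (s = 0.47): k* = (0.47/0.11)^(1/0.68) ≈ 8.4627, y* = 8.4627^0.32 ≈ 1.9806, c* = (1−0.47)·1.9806 ≈ 1.0497.
Maximizing c = f(k) − (n+g+δ)·k gives f'(k) = n+g+δ, i.e. 0.32·k^(0.32−1) = 0.11, so k_gold = (0.32/0.11)^(1/0.68) ≈ 4.8083.
y_gold = 4.8083^0.32 ≈ 1.6529, c_gold = y_gold − 0.11·k_gold ≈ 1.1240.
Gain: Δc = 1.1240 − 1.0497 ≈ 0.0742.

Δc ≈ 0.074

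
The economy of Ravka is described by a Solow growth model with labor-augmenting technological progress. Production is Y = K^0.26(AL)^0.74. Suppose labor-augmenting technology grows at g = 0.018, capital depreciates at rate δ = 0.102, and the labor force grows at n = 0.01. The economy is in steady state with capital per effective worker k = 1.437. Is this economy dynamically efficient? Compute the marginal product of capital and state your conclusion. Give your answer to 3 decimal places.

Capital per effective worker breaks even when investment replaces (n + g + δ)·k; here n + g + δ = 0.13.
MPK = 0.26·k^(0.26−1) = 0.26·1.437^(-0.74) ≈ 0.1988.
MPK > 0.13, so the economy is dynamically efficient (under-saving).

dynamically efficient; MPK ≈ 0.199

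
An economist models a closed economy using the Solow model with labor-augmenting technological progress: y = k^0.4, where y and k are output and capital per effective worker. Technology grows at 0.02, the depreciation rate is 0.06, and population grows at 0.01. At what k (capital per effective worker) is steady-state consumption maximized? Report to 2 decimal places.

n + g + δ = 0.01 + 0.02 + 0.06 = 0.09.
Setting f'(k) = n+g+δ gives 0.4·k^(0.4−1) = 0.09, hence k_gold = (0.4/0.09)^(1/0.6) ≈ 12.0142.

k_gold ≈ 12.01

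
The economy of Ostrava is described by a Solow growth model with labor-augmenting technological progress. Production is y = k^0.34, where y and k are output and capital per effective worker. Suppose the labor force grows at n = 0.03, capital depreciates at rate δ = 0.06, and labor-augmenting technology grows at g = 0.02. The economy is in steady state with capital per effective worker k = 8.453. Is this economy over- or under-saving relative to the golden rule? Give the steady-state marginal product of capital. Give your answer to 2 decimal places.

Capital per effective worker breaks even when investment replaces (n + g + δ)·k; here n + g + δ = 0.11.
MPK = 0.34·k^(0.34−1) = 0.34·8.453^(-0.66) ≈ 0.0831.
MPK < 0.11, so the economy is dynamically inefficient (over-saving).

over-saving; MPK ≈ 0.08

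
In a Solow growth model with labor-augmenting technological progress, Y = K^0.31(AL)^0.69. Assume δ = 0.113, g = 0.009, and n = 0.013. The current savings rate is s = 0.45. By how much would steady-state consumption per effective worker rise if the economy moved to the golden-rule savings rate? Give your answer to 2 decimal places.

Δc ≈ 0.06

n + g + δ = 0.013 + 0.009 + 0.113 = 0.135.
Current steady state (s = 0.45): k* = (0.45/0.135)^(1/0.69) ≈ 5.7253, y* = 5.7253^0.31 ≈ 1.7176, c* = (1−0.45)·1.7176 ≈ 0.9447.
Golden rule sets MPK = n+g+δ: 0.31·k^(0.31−1) = 0.135, so k_gold = (0.31/0.135)^(1/0.69) ≈ 3.3360.
y_gold = 3.3360^0.31 ≈ 1.4528, c_gold = y_gold − 0.135·k_gold ≈ 1.0024.
Gain: Δc = 1.0024 − 0.9447 ≈ 0.0578.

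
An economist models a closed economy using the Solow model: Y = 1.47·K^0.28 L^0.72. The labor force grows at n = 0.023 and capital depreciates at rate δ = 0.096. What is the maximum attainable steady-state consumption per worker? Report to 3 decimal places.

c_gold ≈ 1.715

Break-even investment rate: n + δ = 0.023 + 0.096 = 0.119.
At the golden rule the marginal product of capital equals n+δ: 0.28·1.47·k^(0.28−1) = 0.119. Solving, k_gold = (0.28·1.47/0.119)^(1/0.72) ≈ 5.6042.
y_gold = 1.47·5.6042^0.28 ≈ 2.3818.
c_gold = y_gold − (n+δ)·k_gold = 2.3818 − 0.119·5.6042 ≈ 1.7149.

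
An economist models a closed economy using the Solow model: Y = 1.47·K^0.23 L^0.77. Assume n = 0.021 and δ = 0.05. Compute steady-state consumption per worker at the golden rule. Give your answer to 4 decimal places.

c_gold ≈ 1.8041

Break-even investment rate: n + δ = 0.021 + 0.05 = 0.071.
At the golden rule the marginal product of capital equals n+δ: 0.23·1.47·k^(0.23−1) = 0.071. Solving, k_gold = (0.23·1.47/0.071)^(1/0.77) ≈ 7.5900.
y_gold = 1.47·7.5900^0.23 ≈ 2.3430.
c_gold = y_gold − (n+δ)·k_gold = 2.3430 − 0.071·7.5900 ≈ 1.8041.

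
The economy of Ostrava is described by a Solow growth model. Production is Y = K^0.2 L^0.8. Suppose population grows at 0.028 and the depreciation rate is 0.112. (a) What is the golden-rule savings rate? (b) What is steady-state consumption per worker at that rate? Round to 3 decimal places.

The effective depreciation rate is n + δ = 0.028 + 0.112 = 0.14.
For Cobb-Douglas, s_gold equals capital's share: s_gold = 0.2.
At the golden rule the marginal product of capital equals n+δ: 0.2·k^(0.2−1) = 0.14. Solving, k_gold = (0.2/0.14)^(1/0.8) ≈ 1.5618.
y_gold = 1.5618^0.2 ≈ 1.0933; c_gold = (1−0.2)·y_gold ≈ 0.8746.

(a) s_gold = 0.200; (b) c_gold ≈ 0.875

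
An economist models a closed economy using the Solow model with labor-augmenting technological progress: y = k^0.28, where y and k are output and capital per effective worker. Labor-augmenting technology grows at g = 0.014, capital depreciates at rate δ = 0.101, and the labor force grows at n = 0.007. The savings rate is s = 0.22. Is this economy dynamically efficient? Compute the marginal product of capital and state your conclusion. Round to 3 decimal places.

dynamically efficient; MPK ≈ 0.155

Break-even investment rate: n + g + δ = 0.007 + 0.014 + 0.101 = 0.122.
Steady-state k*: s·k^0.28 = 0.122·k gives k* = (0.22/0.122)^(1/0.72) ≈ 2.2680.
MPK = 0.28·2.2680^(-0.72) ≈ 0.1553.
MPK > n+g+δ = 0.122, so the economy is dynamically efficient (under-saving).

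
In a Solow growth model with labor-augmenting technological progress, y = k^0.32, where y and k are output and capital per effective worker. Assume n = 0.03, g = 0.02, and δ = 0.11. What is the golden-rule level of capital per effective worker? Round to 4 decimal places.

n + g + δ = 0.03 + 0.02 + 0.11 = 0.16.
Golden rule sets MPK = n+g+δ: 0.32·k^(0.32−1) = 0.16, so k_gold = (0.32/0.16)^(1/0.68) ≈ 2.7713.

k_gold ≈ 2.7713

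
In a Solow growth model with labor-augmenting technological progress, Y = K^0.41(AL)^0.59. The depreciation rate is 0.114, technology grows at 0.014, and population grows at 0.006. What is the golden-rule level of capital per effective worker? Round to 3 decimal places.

k_gold ≈ 6.656

Break-even investment rate: n + g + δ = 0.006 + 0.014 + 0.114 = 0.134.
Golden rule sets MPK = n+g+δ: 0.41·k^(0.41−1) = 0.134, so k_gold = (0.41/0.134)^(1/0.59) ≈ 6.6556.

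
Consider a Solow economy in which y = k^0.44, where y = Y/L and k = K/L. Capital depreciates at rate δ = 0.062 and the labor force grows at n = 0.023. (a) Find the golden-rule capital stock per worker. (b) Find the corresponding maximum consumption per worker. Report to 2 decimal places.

The effective depreciation rate is n + δ = 0.023 + 0.062 = 0.085.
Maximizing c = f(k) − (n+δ)·k gives f'(k) = n+δ, i.e. 0.44·k^(0.44−1) = 0.085, so k_gold = (0.44/0.085)^(1/0.56) ≈ 18.8391.
y_gold = 18.8391^0.44 ≈ 3.6394; c_gold = y_gold − 0.085·k_gold ≈ 2.0380.

(a) k_gold ≈ 18.84; (b) c_gold ≈ 2.04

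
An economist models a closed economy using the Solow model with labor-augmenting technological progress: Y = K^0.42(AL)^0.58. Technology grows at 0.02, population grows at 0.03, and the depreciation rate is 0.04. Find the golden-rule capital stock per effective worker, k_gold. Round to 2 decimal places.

Capital per effective worker breaks even when investment replaces (n + g + δ)·k; here n + g + δ = 0.09.
At the golden rule the marginal product of capital equals n+g+δ: 0.42·k^(0.42−1) = 0.09. Solving, k_gold = (0.42/0.09)^(1/0.58) ≈ 14.2384.

k_gold ≈ 14.24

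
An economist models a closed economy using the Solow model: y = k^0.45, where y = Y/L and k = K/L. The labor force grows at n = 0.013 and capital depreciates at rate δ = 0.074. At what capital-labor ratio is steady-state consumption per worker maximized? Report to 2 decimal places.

k_gold ≈ 19.84

Break-even investment rate: n + δ = 0.013 + 0.074 = 0.087.
Setting f'(k) = n+δ gives 0.45·k^(0.45−1) = 0.087, hence k_gold = (0.45/0.087)^(1/0.55) ≈ 19.8438.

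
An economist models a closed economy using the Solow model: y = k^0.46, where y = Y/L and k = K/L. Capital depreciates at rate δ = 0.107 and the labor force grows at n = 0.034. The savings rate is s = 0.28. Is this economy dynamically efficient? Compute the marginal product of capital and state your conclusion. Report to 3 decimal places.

dynamically efficient; MPK ≈ 0.232

Capital per worker breaks even when investment replaces (n + δ)·k; here n + δ = 0.141.
Steady-state k*: s·k^0.46 = 0.141·k gives k* = (0.28/0.141)^(1/0.54) ≈ 3.5624.
MPK = 0.46·3.5624^(-0.54) ≈ 0.2316.
MPK > n+δ = 0.141, so the economy is dynamically efficient (under-saving).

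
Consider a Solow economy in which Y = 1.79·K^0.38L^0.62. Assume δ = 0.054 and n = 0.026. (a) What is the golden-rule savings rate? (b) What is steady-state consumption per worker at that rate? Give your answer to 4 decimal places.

Break-even investment rate: n + δ = 0.026 + 0.054 = 0.08.
For Cobb-Douglas, s_gold equals capital's share: s_gold = 0.38.
Golden rule sets MPK = n+δ: 0.38·1.79·k^(0.38−1) = 0.08, so k_gold = (0.38·1.79/0.08)^(1/0.62) ≈ 31.5696.
y_gold = 1.79·31.5696^0.38 ≈ 6.6462; c_gold = (1−0.38)·y_gold ≈ 4.1207.

(a) s_gold = 0.3800; (b) c_gold ≈ 4.1207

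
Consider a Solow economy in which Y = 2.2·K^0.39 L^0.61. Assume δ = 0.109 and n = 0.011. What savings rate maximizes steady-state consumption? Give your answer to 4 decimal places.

n + δ = 0.011 + 0.109 = 0.12.
At the golden rule MPK = n+δ, and in any Cobb-Douglas steady state s = (n+δ)·k/y = MPK·k/y = capital's share 0.39.

s_gold = 0.3900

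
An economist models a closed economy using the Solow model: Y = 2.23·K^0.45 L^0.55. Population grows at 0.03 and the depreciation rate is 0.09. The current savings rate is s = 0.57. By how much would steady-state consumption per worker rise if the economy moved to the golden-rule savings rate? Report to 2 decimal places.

The effective depreciation rate is n + δ = 0.03 + 0.09 = 0.12.
Current steady state (s = 0.57): k* = (0.57·2.23/0.12)^(1/0.55) ≈ 73.0522, y* = 2.23·73.0522^0.45 ≈ 15.3794, c* = (1−0.57)·15.3794 ≈ 6.6132.
Setting f'(k) = n+δ gives 0.45·2.23·k^(0.45−1) = 0.12, hence k_gold = (0.45·2.23/0.12)^(1/0.55) ≈ 47.5308.
y_gold = 2.23·47.5308^0.45 ≈ 12.6749, c_gold = y_gold − 0.12·k_gold ≈ 6.9712.
Gain: Δc = 6.9712 − 6.6132 ≈ 0.3580.

Δc ≈ 0.36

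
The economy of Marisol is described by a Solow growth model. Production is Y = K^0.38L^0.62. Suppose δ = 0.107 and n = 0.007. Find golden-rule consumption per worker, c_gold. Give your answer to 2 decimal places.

n + δ = 0.007 + 0.107 = 0.114.
Golden rule sets MPK = n+δ: 0.38·k^(0.38−1) = 0.114, so k_gold = (0.38/0.114)^(1/0.62) ≈ 6.9719.
y_gold = 6.9719^0.38 ≈ 2.0916.
c_gold = y_gold − (n+δ)·k_gold = 2.0916 − 0.114·6.9719 ≈ 1.2968.

c_gold ≈ 1.30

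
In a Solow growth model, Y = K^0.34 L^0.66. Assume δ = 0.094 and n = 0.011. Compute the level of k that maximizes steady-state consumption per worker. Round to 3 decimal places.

Capital per worker breaks even when investment replaces (n + δ)·k; here n + δ = 0.105.
Maximizing c = f(k) − (n+δ)·k gives f'(k) = n+δ, i.e. 0.34·k^(0.34−1) = 0.105, so k_gold = (0.34/0.105)^(1/0.66) ≈ 5.9315.

k_gold ≈ 5.932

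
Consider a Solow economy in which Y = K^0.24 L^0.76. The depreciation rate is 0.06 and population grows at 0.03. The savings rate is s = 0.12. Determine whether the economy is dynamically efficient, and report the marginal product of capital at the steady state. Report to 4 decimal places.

Break-even investment rate: n + δ = 0.03 + 0.06 = 0.09.
Steady-state k*: s·k^0.24 = 0.09·k gives k* = (0.12/0.09)^(1/0.76) ≈ 1.4601.
MPK = 0.24·1.4601^(-0.76) ≈ 0.1800.
MPK > n+δ = 0.09, so the economy is dynamically efficient (under-saving).

dynamically efficient; MPK ≈ 0.1800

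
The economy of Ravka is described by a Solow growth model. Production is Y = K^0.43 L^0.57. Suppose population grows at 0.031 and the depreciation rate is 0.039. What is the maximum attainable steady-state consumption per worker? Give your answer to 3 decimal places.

The effective depreciation rate is n + δ = 0.031 + 0.039 = 0.07.
Setting f'(k) = n+δ gives 0.43·k^(0.43−1) = 0.07, hence k_gold = (0.43/0.07)^(1/0.57) ≈ 24.1605.
y_gold = 24.1605^0.43 ≈ 3.9331.
c_gold = y_gold − (n+δ)·k_gold = 3.9331 − 0.07·24.1605 ≈ 2.2419.

c_gold ≈ 2.242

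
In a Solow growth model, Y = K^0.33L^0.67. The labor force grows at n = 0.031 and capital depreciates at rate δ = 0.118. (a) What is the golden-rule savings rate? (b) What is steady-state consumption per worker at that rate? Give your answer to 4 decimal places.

n + δ = 0.031 + 0.118 = 0.149.
For Cobb-Douglas, s_gold equals capital's share: s_gold = 0.33.
Maximizing c = f(k) − (n+δ)·k gives f'(k) = n+δ, i.e. 0.33·k^(0.33−1) = 0.149, so k_gold = (0.33/0.149)^(1/0.67) ≈ 3.2765.
y_gold = 3.2765^0.33 ≈ 1.4794; c_gold = (1−0.33)·y_gold ≈ 0.9912.

(a) s_gold = 0.3300; (b) c_gold ≈ 0.9912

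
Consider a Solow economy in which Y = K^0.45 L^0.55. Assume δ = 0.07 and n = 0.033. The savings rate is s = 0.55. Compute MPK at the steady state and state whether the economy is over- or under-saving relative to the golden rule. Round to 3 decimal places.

Capital per worker breaks even when investment replaces (n + δ)·k; here n + δ = 0.103.
Steady-state k*: s·k^0.45 = 0.103·k gives k* = (0.55/0.103)^(1/0.55) ≈ 21.0268.
MPK = 0.45·21.0268^(-0.55) ≈ 0.0843.
MPK < n+δ = 0.103, so the economy is dynamically inefficient (over-saving).

over-saving; MPK ≈ 0.084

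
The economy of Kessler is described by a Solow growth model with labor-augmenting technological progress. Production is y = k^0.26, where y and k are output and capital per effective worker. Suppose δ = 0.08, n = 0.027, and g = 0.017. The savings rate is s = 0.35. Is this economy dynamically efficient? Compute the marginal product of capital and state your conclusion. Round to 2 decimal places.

n + g + δ = 0.027 + 0.017 + 0.08 = 0.124.
Steady-state k*: s·k^0.26 = 0.124·k gives k* = (0.35/0.124)^(1/0.74) ≈ 4.0643.
MPK = 0.26·4.0643^(-0.74) ≈ 0.0921.
MPK < n+g+δ = 0.124, so the economy is dynamically inefficient (over-saving).

dynamically inefficient; MPK ≈ 0.09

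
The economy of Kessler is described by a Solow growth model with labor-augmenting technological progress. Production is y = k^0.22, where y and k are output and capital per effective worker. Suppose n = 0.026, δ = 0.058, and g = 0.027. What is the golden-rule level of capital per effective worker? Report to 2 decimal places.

k_gold ≈ 2.40

Break-even investment rate: n + g + δ = 0.026 + 0.027 + 0.058 = 0.111.
At the golden rule the marginal product of capital equals n+g+δ: 0.22·k^(0.22−1) = 0.111. Solving, k_gold = (0.22/0.111)^(1/0.78) ≈ 2.4038.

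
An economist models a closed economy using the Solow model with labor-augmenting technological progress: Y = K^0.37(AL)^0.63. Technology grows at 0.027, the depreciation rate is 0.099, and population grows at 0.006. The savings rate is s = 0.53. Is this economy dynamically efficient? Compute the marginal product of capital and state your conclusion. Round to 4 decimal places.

dynamically inefficient; MPK ≈ 0.0922

Capital per effective worker breaks even when investment replaces (n + g + δ)·k; here n + g + δ = 0.132.
Steady-state k*: s·k^0.37 = 0.132·k gives k* = (0.53/0.132)^(1/0.63) ≈ 9.0836.
MPK = 0.37·9.0836^(-0.63) ≈ 0.0922.
MPK < n+g+δ = 0.132, so the economy is dynamically inefficient (over-saving).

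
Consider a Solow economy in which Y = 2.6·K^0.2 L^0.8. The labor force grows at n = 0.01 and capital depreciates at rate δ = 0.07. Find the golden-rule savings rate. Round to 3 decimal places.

s_gold = 0.200

The effective depreciation rate is n + δ = 0.01 + 0.07 = 0.08.
At the golden rule MPK = n+δ, and in any Cobb-Douglas steady state s = (n+δ)·k/y = MPK·k/y = capital's share 0.2.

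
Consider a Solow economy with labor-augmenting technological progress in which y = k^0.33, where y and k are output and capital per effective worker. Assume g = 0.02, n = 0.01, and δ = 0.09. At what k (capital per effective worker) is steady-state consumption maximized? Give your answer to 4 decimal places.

k_gold ≈ 4.5261

Break-even investment rate: n + g + δ = 0.01 + 0.02 + 0.09 = 0.12.
Setting f'(k) = n+g+δ gives 0.33·k^(0.33−1) = 0.12, hence k_gold = (0.33/0.12)^(1/0.67) ≈ 4.5261.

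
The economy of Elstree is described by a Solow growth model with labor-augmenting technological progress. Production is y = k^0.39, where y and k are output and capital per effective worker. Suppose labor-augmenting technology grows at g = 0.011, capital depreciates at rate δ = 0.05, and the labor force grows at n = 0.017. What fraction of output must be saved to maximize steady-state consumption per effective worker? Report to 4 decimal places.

Capital per effective worker breaks even when investment replaces (n + g + δ)·k; here n + g + δ = 0.078.
At the golden rule MPK = n+g+δ, and in any Cobb-Douglas steady state s = (n+g+δ)·k/y = MPK·k/y = capital's share 0.39.

s_gold = 0.3900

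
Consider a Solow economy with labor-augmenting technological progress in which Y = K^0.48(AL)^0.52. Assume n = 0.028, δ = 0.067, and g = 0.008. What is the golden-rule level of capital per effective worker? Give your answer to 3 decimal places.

The effective depreciation rate is n + g + δ = 0.028 + 0.008 + 0.067 = 0.103.
Golden rule sets MPK = n+g+δ: 0.48·k^(0.48−1) = 0.103, so k_gold = (0.48/0.103)^(1/0.52) ≈ 19.2927.

k_gold ≈ 19.293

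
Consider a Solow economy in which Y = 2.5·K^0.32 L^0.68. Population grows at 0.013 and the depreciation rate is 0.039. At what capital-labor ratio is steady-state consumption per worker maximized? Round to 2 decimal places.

Break-even investment rate: n + δ = 0.013 + 0.039 = 0.052.
Maximizing c = f(k) − (n+δ)·k gives f'(k) = n+δ, i.e. 0.32·2.5·k^(0.32−1) = 0.052, so k_gold = (0.32·2.5/0.052)^(1/0.68) ≈ 55.6821.

k_gold ≈ 55.68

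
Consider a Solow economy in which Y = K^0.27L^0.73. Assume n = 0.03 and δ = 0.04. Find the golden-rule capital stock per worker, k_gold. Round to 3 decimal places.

k_gold ≈ 6.355

Break-even investment rate: n + δ = 0.03 + 0.04 = 0.07.
At the golden rule the marginal product of capital equals n+δ: 0.27·k^(0.27−1) = 0.07. Solving, k_gold = (0.27/0.07)^(1/0.73) ≈ 6.3548.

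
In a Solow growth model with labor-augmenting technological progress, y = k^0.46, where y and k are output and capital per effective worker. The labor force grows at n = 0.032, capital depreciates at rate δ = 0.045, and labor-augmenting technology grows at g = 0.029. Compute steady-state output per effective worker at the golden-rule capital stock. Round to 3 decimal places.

y_gold ≈ 3.492

n + g + δ = 0.032 + 0.029 + 0.045 = 0.106.
Maximizing c = f(k) − (n+g+δ)·k gives f'(k) = n+g+δ, i.e. 0.46·k^(0.46−1) = 0.106, so k_gold = (0.46/0.106)^(1/0.54) ≈ 15.1519.
Output: y_gold = k_gold^0.46 = 15.1519^0.46 ≈ 3.4915.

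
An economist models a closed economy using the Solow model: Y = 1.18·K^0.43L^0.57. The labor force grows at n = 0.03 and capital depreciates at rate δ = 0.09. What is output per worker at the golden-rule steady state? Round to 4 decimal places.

y_gold ≈ 3.5015

The effective depreciation rate is n + δ = 0.03 + 0.09 = 0.12.
Golden rule sets MPK = n+δ: 0.43·1.18·k^(0.43−1) = 0.12, so k_gold = (0.43·1.18/0.12)^(1/0.57) ≈ 12.5471.
Output: y_gold = 1.18·k_gold^0.43 = 1.18·12.5471^0.43 ≈ 3.5015.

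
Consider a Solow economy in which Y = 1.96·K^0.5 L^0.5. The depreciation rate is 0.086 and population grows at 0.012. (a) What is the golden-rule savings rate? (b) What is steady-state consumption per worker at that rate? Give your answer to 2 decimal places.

Capital per worker breaks even when investment replaces (n + δ)·k; here n + δ = 0.098.
For Cobb-Douglas, s_gold equals capital's share: s_gold = 0.5.
Setting f'(k) = n+δ gives 0.5·1.96·k^(0.5−1) = 0.098, hence k_gold = (0.5·1.96/0.098)^(1/0.5) ≈ 100.0000.
y_gold = 1.96·100.0000^0.5 ≈ 19.6000; c_gold = (1−0.5)·y_gold ≈ 9.8000.

(a) s_gold = 0.50; (b) c_gold ≈ 9.80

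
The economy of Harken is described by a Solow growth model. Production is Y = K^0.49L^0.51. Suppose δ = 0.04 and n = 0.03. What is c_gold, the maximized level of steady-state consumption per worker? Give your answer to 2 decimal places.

c_gold ≈ 3.31

The effective depreciation rate is n + δ = 0.03 + 0.04 = 0.07.
Golden rule sets MPK = n+δ: 0.49·k^(0.49−1) = 0.07, so k_gold = (0.49/0.07)^(1/0.51) ≈ 45.3999.
y_gold = 45.3999^0.49 ≈ 6.4857.
c_gold = y_gold − (n+δ)·k_gold = 6.4857 − 0.07·45.3999 ≈ 3.3077.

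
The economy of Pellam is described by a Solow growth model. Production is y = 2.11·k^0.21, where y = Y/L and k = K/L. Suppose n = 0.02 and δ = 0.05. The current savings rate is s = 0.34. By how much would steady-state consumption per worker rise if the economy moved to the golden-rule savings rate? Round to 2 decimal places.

Δc ≈ 0.14

Break-even investment rate: n + δ = 0.02 + 0.05 = 0.07.
Current steady state (s = 0.34): k* = (0.34·2.11/0.07)^(1/0.79) ≈ 19.0248, y* = 2.11·19.0248^0.21 ≈ 3.9169, c* = (1−0.34)·3.9169 ≈ 2.5851.
Maximizing c = f(k) − (n+δ)·k gives f'(k) = n+δ, i.e. 0.21·2.11·k^(0.21−1) = 0.07, so k_gold = (0.21·2.11/0.07)^(1/0.79) ≈ 10.3380.
y_gold = 2.11·10.3380^0.21 ≈ 3.4460, c_gold = y_gold − 0.07·k_gold ≈ 2.7223.
Gain: Δc = 2.7223 − 2.5851 ≈ 0.1372.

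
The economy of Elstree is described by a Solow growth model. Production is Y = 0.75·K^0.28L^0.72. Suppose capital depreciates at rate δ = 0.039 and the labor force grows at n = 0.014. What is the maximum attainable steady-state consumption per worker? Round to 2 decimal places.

n + δ = 0.014 + 0.039 = 0.053.
Maximizing c = f(k) − (n+δ)·k gives f'(k) = n+δ, i.e. 0.28·0.75·k^(0.28−1) = 0.053, so k_gold = (0.28·0.75/0.053)^(1/0.72) ≈ 6.7683.
y_gold = 0.75·6.7683^0.28 ≈ 1.2811.
c_gold = y_gold − (n+δ)·k_gold = 1.2811 − 0.053·6.7683 ≈ 0.9224.

c_gold ≈ 0.92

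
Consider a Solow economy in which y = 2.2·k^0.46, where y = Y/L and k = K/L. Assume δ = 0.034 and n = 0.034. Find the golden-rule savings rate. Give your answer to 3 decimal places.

s_gold = 0.460

The effective depreciation rate is n + δ = 0.034 + 0.034 = 0.068.
At the golden rule MPK = n+δ, and in any Cobb-Douglas steady state s = (n+δ)·k/y = MPK·k/y = capital's share 0.46.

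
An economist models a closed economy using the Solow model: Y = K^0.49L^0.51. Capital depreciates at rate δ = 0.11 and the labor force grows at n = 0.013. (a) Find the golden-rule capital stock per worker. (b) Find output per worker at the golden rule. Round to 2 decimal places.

(a) k_gold ≈ 15.03; (b) y_gold ≈ 3.77

Capital per worker breaks even when investment replaces (n + δ)·k; here n + δ = 0.123.
At the golden rule the marginal product of capital equals n+δ: 0.49·k^(0.49−1) = 0.123. Solving, k_gold = (0.49/0.123)^(1/0.51) ≈ 15.0328.
y_gold = 15.0328^0.49 ≈ 3.7736.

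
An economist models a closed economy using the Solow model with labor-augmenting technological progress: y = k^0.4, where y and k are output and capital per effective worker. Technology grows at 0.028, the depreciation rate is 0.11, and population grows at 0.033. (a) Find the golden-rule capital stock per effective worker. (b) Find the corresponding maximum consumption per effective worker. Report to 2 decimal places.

(a) k_gold ≈ 4.12; (b) c_gold ≈ 1.06

Capital per effective worker breaks even when investment replaces (n + g + δ)·k; here n + g + δ = 0.171.
Golden rule sets MPK = n+g+δ: 0.4·k^(0.4−1) = 0.171, so k_gold = (0.4/0.171)^(1/0.6) ≈ 4.1220.
y_gold = 4.1220^0.4 ≈ 1.7621; c_gold = y_gold − 0.171·k_gold ≈ 1.0573.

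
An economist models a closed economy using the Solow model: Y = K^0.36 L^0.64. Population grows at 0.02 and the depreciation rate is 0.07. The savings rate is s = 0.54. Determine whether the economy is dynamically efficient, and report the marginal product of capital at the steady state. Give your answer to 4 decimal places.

dynamically inefficient; MPK ≈ 0.0600

The effective depreciation rate is n + δ = 0.02 + 0.07 = 0.09.
Steady-state k*: s·k^0.36 = 0.09·k gives k* = (0.54/0.09)^(1/0.64) ≈ 16.4385.
MPK = 0.36·16.4385^(-0.64) ≈ 0.0600.
MPK < n+δ = 0.09, so the economy is dynamically inefficient (over-saving).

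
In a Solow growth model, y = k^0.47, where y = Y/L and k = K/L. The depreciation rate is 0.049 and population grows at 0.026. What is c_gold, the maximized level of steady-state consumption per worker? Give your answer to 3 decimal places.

c_gold ≈ 2.698

Break-even investment rate: n + δ = 0.026 + 0.049 = 0.075.
Setting f'(k) = n+δ gives 0.47·k^(0.47−1) = 0.075, hence k_gold = (0.47/0.075)^(1/0.53) ≈ 31.9038.
y_gold = 31.9038^0.47 ≈ 5.0910.
c_gold = y_gold − (n+δ)·k_gold = 5.0910 − 0.075·31.9038 ≈ 2.6982.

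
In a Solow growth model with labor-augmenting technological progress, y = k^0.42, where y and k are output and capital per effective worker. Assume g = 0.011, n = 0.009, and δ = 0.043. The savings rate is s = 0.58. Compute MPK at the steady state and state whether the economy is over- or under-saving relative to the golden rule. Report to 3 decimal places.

over-saving; MPK ≈ 0.046

Break-even investment rate: n + g + δ = 0.009 + 0.011 + 0.043 = 0.063.
Steady-state k*: s·k^0.42 = 0.063·k gives k* = (0.58/0.063)^(1/0.58) ≈ 45.9430.
MPK = 0.42·45.9430^(-0.58) ≈ 0.0456.
MPK < n+g+δ = 0.063, so the economy is dynamically inefficient (over-saving).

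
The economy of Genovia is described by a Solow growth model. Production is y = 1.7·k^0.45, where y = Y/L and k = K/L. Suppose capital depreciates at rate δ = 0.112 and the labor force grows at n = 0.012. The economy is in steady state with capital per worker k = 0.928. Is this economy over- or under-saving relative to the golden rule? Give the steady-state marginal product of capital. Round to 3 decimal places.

Break-even investment rate: n + δ = 0.012 + 0.112 = 0.124.
MPK = 0.45·1.7·k^(0.45−1) = 0.45·1.7·0.928^(-0.55) ≈ 0.7971.
MPK > 0.124, so the economy is dynamically efficient (under-saving).

under-saving; MPK ≈ 0.797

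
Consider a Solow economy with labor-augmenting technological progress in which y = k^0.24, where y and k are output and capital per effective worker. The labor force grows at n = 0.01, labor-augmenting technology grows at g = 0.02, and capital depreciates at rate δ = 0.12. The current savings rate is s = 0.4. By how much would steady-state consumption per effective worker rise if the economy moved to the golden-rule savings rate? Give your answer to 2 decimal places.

Δc ≈ 0.06

Capital per effective worker breaks even when investment replaces (n + g + δ)·k; here n + g + δ = 0.15.
Current steady state (s = 0.4): k* = (0.4/0.15)^(1/0.76) ≈ 3.6348, y* = 3.6348^0.24 ≈ 1.3631, c* = (1−0.4)·1.3631 ≈ 0.8178.
At the golden rule the marginal product of capital equals n+g+δ: 0.24·k^(0.24−1) = 0.15. Solving, k_gold = (0.24/0.15)^(1/0.76) ≈ 1.8560.
y_gold = 1.8560^0.24 ≈ 1.1600, c_gold = y_gold − 0.15·k_gold ≈ 0.8816.
Gain: Δc = 0.8816 − 0.8178 ≈ 0.0638.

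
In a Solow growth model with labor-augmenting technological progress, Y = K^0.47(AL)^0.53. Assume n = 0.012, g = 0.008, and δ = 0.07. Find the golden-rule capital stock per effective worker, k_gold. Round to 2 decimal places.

k_gold ≈ 22.62

The effective depreciation rate is n + g + δ = 0.012 + 0.008 + 0.07 = 0.09.
Golden rule sets MPK = n+g+δ: 0.47·k^(0.47−1) = 0.09, so k_gold = (0.47/0.09)^(1/0.53) ≈ 22.6175.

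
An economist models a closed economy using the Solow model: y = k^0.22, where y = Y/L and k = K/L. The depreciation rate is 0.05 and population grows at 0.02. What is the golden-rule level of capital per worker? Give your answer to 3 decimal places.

Break-even investment rate: n + δ = 0.02 + 0.05 = 0.07.
At the golden rule the marginal product of capital equals n+δ: 0.22·k^(0.22−1) = 0.07. Solving, k_gold = (0.22/0.07)^(1/0.78) ≈ 4.3411.

k_gold ≈ 4.341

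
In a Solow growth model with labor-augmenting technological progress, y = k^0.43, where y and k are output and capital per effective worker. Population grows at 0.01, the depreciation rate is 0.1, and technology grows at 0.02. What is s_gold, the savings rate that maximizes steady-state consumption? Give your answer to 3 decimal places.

Capital per effective worker breaks even when investment replaces (n + g + δ)·k; here n + g + δ = 0.13.
At the golden rule MPK = n+g+δ, and in any Cobb-Douglas steady state s = (n+g+δ)·k/y = MPK·k/y = capital's share 0.43.

s_gold = 0.430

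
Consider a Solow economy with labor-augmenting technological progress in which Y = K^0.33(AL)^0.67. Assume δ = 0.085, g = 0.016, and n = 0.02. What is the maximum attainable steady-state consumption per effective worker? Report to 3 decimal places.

c_gold ≈ 1.098

The effective depreciation rate is n + g + δ = 0.02 + 0.016 + 0.085 = 0.121.
Maximizing c = f(k) − (n+g+δ)·k gives f'(k) = n+g+δ, i.e. 0.33·k^(0.33−1) = 0.121, so k_gold = (0.33/0.121)^(1/0.67) ≈ 4.4703.
y_gold = 4.4703^0.33 ≈ 1.6391.
c_gold = y_gold − (n+g+δ)·k_gold = 1.6391 − 0.121·4.4703 ≈ 1.0982.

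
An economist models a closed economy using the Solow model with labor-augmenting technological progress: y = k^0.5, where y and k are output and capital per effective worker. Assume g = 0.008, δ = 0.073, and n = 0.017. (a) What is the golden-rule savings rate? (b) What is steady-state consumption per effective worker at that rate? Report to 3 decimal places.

(a) s_gold = 0.500; (b) c_gold ≈ 2.551

Break-even investment rate: n + g + δ = 0.017 + 0.008 + 0.073 = 0.098.
For Cobb-Douglas, s_gold equals capital's share: s_gold = 0.5.
Setting f'(k) = n+g+δ gives 0.5·k^(0.5−1) = 0.098, hence k_gold = (0.5/0.098)^(1/0.5) ≈ 26.0308.
y_gold = 26.0308^0.5 ≈ 5.1020; c_gold = (1−0.5)·y_gold ≈ 2.5510.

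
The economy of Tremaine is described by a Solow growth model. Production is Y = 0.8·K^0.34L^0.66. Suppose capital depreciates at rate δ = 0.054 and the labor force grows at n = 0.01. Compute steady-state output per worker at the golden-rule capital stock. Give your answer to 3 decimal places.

y_gold ≈ 1.686

Break-even investment rate: n + δ = 0.01 + 0.054 = 0.064.
Setting f'(k) = n+δ gives 0.34·0.8·k^(0.34−1) = 0.064, hence k_gold = (0.34·0.8/0.064)^(1/0.66) ≈ 8.9558.
Output: y_gold = 0.8·k_gold^0.34 = 0.8·8.9558^0.34 ≈ 1.6858.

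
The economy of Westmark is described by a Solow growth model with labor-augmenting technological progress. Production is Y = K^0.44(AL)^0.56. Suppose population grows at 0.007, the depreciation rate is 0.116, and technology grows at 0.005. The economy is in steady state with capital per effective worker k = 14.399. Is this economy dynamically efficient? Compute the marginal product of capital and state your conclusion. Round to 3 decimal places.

dynamically inefficient; MPK ≈ 0.099

n + g + δ = 0.007 + 0.005 + 0.116 = 0.128.
MPK = 0.44·k^(0.44−1) = 0.44·14.399^(-0.56) ≈ 0.0988.
MPK < 0.128, so the economy is dynamically inefficient (over-saving).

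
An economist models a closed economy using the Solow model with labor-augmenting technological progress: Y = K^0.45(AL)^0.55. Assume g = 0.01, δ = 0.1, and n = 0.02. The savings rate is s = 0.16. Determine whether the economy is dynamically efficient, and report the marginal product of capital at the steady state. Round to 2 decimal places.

dynamically efficient; MPK ≈ 0.37

Break-even investment rate: n + g + δ = 0.02 + 0.01 + 0.1 = 0.13.
Steady-state k*: s·k^0.45 = 0.13·k gives k* = (0.16/0.13)^(1/0.55) ≈ 1.4587.
MPK = 0.45·1.4587^(-0.55) ≈ 0.3656.
MPK > n+g+δ = 0.13, so the economy is dynamically efficient (under-saving).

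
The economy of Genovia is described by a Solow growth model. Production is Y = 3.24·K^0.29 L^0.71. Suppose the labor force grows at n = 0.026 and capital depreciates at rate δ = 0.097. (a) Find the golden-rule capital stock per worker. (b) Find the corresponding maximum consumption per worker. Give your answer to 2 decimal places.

(a) k_gold ≈ 17.53; (b) c_gold ≈ 5.28

Break-even investment rate: n + δ = 0.026 + 0.097 = 0.123.
At the golden rule the marginal product of capital equals n+δ: 0.29·3.24·k^(0.29−1) = 0.123. Solving, k_gold = (0.29·3.24/0.123)^(1/0.71) ≈ 17.5273.
y_gold = 3.24·17.5273^0.29 ≈ 7.4340; c_gold = y_gold − 0.123·k_gold ≈ 5.2781.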